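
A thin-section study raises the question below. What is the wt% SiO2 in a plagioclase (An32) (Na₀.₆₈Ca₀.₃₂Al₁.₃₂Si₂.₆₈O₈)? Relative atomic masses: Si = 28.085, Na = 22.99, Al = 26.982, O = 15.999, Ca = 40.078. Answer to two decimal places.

Formula mass = 267.334 g/mol.
2.68 Si → 2.6800 mol SiO2 per formula unit; M(SiO2) = 60.083, so SiO2 mass = 161.022 g.
161.022/267.334 × 100 = 60.23 wt%.

60.23 wt%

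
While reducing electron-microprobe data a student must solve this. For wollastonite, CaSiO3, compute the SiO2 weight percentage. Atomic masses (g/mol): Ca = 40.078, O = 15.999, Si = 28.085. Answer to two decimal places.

M(CaSiO3) = 116.160 g/mol; M(SiO2) = 60.083 g/mol.
Moles SiO2 per formula unit = 1 Si ÷ 1 = 1.0000.
SiO2 fraction = (1.0000 × 60.083) / 116.160 = 60.083/116.160 = 0.5172.

51.72 wt%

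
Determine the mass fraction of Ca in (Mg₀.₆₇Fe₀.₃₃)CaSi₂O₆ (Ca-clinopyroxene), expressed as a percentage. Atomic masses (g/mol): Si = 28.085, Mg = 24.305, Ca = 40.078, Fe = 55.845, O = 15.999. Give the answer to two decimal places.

Molar mass of (Mg₀.₆₇Fe₀.₃₃)CaSi₂O₆: 0.67*24.305 + 0.33*55.845 + 1*40.078 + 2*28.085 + 6*15.999 = 226.955 g/mol.
Mass of Ca per formula unit: 1 × 40.078 = 40.078 g.
Weight fraction Ca = 40.078 / 226.955 = 0.1766.

17.66 weight percent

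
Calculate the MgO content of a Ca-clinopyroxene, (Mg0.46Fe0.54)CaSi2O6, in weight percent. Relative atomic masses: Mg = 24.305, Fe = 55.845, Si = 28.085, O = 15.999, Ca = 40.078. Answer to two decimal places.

Formula mass = 233.579 g/mol.
0.46 Mg → 0.4600 mol MgO per formula unit; M(MgO) = 40.304, so MgO mass = 18.540 g.
18.540/233.579 × 100 = 7.94 wt%.

7.94 wt%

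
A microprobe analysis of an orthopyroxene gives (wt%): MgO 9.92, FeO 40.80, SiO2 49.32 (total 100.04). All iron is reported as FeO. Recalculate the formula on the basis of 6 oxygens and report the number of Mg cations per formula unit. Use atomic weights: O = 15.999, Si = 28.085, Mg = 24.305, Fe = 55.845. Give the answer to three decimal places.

0.601 Mg apfu

MgO (M=40.304): mol = 0.24613; Mg = 0.24613, O = 0.24613.
FeO (M=71.844): mol = 0.56790; Fe = 0.56790, O = 0.56790.
SiO2 (M=60.083): mol = 0.82086; Si = 0.82086, O = 1.64172.
ΣO = 2.45575; factor = 6/ΣO = 2.44325.
Mg apfu = 0.24613 × 2.44325 = 0.601.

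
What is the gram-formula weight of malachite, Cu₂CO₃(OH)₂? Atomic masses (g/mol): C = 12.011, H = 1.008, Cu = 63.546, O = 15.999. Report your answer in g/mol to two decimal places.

221.11 g/mol

Cu: 2 × 63.546 = 127.0920
C: 1 × 12.011 = 12.0110
O: 5 × 15.999 = 79.9950
H: 2 × 1.008 = 2.0160
Summing the contributions gives the formula mass.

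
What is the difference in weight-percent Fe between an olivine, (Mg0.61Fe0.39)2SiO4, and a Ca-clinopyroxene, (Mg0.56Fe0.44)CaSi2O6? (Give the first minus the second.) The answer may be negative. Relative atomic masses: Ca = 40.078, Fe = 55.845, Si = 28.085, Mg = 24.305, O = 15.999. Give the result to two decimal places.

First mineral: 43.559 g Fe in 165.292 g formula = 26.35 wt% Fe.
Second mineral: 24.572 g Fe in 230.425 g formula = 10.66 wt% Fe.
26.35% − 10.66% gives a difference of 15.69 percentage points.

15.69 percentage points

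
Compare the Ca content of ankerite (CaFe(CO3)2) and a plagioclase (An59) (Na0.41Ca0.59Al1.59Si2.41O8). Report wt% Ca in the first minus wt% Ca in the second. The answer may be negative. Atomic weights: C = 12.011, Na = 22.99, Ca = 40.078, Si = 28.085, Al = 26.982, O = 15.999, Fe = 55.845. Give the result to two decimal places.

First mineral: 40.078 g Ca in 215.939 g formula = 18.56 wt% Ca.
Second mineral: 23.646 g Ca in 271.650 g formula = 8.70 wt% Ca.
18.56% − 8.70% gives a difference of 9.86 percentage points.

9.86 percentage points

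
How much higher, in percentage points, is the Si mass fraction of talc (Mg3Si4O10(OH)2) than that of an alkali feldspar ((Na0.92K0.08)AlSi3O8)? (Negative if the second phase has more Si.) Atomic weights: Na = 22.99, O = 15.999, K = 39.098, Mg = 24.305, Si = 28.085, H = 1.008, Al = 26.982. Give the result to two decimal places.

-2.35 percentage points

Si in Mg3Si4O10(OH)2: molar mass 379.259 g/mol; 4×28.085 = 112.340 g → 29.62 wt%.
Si in (Na0.92K0.08)AlSi3O8: molar mass 263.508 g/mol; 3×28.085 = 84.255 g → 31.97 wt%.
Difference = 29.62 − 31.97 = -2.35 percentage points.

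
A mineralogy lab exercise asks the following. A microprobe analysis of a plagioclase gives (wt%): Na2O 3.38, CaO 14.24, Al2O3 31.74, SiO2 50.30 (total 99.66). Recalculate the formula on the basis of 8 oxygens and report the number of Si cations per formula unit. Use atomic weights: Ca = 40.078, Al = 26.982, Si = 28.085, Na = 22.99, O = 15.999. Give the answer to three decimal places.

Na2O: 3.38/61.979 = 0.05453 mol → 0.10906 mol Na, 0.05453 mol O.
CaO: 14.24/56.077 = 0.25394 mol → 0.25394 mol Ca, 0.25394 mol O.
Al2O3: 31.74/101.961 = 0.31130 mol → 0.62260 mol Al, 0.93390 mol O.
SiO2: 50.30/60.083 = 0.83718 mol → 0.83718 mol Si, 1.67436 mol O.
Total oxygen = 2.91673 mol. Normalization factor = 8/2.91673 = 2.74280.
Si per 8 O = 0.83718 × 2.74280 = 2.296.

2.296 Si apfu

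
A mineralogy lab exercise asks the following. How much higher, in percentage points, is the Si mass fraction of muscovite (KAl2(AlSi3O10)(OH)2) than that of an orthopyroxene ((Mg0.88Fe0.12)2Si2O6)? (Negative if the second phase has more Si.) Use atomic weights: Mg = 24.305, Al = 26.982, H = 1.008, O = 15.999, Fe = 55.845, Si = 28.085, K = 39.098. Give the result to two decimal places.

-5.81 percentage points

First mineral: 84.255 g Si in 398.303 g formula = 21.15 wt% Si.
Second mineral: 56.170 g Si in 208.344 g formula = 26.96 wt% Si.
21.15% − 26.96% gives a difference of -5.81 percentage points.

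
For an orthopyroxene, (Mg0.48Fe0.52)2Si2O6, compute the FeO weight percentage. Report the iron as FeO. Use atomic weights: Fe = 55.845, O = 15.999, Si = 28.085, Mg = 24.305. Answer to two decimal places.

31.99 wt%

Formula mass = 233.576 g/mol.
1.04 Fe → 1.0400 mol FeO per formula unit; M(FeO) = 71.844, so FeO mass = 74.718 g.
74.718/233.576 × 100 = 31.99 wt%.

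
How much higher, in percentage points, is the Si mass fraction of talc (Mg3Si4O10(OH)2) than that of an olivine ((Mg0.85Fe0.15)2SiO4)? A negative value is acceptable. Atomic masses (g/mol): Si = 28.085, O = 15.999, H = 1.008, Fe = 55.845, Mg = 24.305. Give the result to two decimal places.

10.92 percentage points

First mineral: 112.340 g Si in 379.259 g formula = 29.62 wt% Si.
Second mineral: 28.085 g Si in 150.153 g formula = 18.70 wt% Si.
29.62% − 18.70% gives a difference of 10.92 percentage points.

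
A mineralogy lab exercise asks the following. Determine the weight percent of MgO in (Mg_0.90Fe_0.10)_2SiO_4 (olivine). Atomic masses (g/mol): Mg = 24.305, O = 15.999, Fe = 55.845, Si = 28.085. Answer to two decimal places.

49.35 wt%

Formula mass = 146.999 g/mol.
1.80 Mg → 1.8000 mol MgO per formula unit; M(MgO) = 40.304, so MgO mass = 72.547 g.
72.547/146.999 × 100 = 49.35 wt%.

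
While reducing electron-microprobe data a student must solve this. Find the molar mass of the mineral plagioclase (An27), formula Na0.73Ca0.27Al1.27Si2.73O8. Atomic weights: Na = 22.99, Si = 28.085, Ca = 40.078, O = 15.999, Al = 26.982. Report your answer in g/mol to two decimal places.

M = 0.73·22.99 + 0.27·40.078 + 1.27·26.982 + 2.73·28.085 + 8·15.999

266.53 g/mol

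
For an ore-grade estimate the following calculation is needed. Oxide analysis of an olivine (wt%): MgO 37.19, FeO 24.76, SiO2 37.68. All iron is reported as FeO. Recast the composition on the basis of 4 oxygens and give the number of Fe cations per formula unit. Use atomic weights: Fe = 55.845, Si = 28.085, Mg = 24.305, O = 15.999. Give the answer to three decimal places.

0.547 Fe apfu

MgO (M=40.304): mol = 0.92274; Mg = 0.92274, O = 0.92274.
FeO (M=71.844): mol = 0.34464; Fe = 0.34464, O = 0.34464.
SiO2 (M=60.083): mol = 0.62713; Si = 0.62713, O = 1.25426.
ΣO = 2.52164; factor = 4/ΣO = 1.58627.
Fe apfu = 0.34464 × 1.58627 = 0.547.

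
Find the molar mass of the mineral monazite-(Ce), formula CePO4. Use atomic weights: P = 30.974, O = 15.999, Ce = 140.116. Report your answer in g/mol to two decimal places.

235.09 g/mol

M = 1·140.116 + 1·30.974 + 4·15.999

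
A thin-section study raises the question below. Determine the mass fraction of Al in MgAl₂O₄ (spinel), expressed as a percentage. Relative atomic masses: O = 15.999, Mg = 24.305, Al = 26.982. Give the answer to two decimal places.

M(MgAl₂O₄) = 142.265 g/mol.
Al contributes 2 × 26.982 = 53.964 g per mole.
53.964/142.265 = 0.3793 → 37.93%.

37.93 mass %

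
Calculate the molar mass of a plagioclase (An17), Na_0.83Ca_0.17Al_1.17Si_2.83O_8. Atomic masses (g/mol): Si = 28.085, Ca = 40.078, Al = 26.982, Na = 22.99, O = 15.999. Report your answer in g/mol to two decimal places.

264.94 g/mol

M = 0.83*22.99 + 0.17*40.078 + 1.17*26.982 + 2.83*28.085 + 8*15.999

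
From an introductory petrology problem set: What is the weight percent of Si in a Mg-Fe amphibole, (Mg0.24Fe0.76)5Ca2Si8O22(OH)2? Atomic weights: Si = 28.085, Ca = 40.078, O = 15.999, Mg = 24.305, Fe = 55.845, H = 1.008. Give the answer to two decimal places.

M((Mg0.24Fe0.76)5Ca2Si8O22(OH)2) = 932.205 g/mol.
Si contributes 8 × 28.085 = 224.680 g per mole.
224.680/932.205 = 0.2410 → 24.10%.

24.10 mass %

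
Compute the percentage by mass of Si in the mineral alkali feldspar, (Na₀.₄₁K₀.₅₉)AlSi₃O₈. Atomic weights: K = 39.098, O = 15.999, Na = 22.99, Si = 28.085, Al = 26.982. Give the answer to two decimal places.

Molar mass of (Na₀.₄₁K₀.₅₉)AlSi₃O₈: 0.41*22.99 + 0.59*39.098 + 1*26.982 + 3*28.085 + 8*15.999 = 271.723 g/mol.
Mass of Si per formula unit: 3 × 28.085 = 84.255 g.
Weight fraction Si = 84.255 / 271.723 = 0.3101.

31.01 mass %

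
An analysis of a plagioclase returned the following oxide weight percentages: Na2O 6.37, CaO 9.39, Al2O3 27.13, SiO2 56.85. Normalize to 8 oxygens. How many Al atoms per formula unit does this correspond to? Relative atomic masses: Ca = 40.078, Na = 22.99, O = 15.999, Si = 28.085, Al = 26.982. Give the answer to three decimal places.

1.438 Al apfu

Na2O (M=61.979): mol = 0.10278; Na = 0.20556, O = 0.10278.
CaO (M=56.077): mol = 0.16745; Ca = 0.16745, O = 0.16745.
Al2O3 (M=101.961): mol = 0.26608; Al = 0.53216, O = 0.79824.
SiO2 (M=60.083): mol = 0.94619; Si = 0.94619, O = 1.89238.
ΣO = 2.96085; factor = 8/ΣO = 2.70193.
Al apfu = 0.53216 × 2.70193 = 1.438.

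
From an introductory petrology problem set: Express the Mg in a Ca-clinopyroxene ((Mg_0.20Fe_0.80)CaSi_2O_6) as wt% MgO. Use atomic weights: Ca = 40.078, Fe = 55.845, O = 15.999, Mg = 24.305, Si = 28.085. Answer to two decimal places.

Molar mass of (Mg_0.20Fe_0.80)CaSi_2O_6 = 0.20*24.305 + 0.80*55.845 + 1*40.078 + 2*28.085 + 6*15.999 = 241.779 g/mol.
Each formula unit contains 0.20 Mg, equivalent to 0.20/1 = 0.2000 mol MgO.
M(MgO) = 1×24.305 + 1×15.999 = 40.304 g/mol.
Mass of MgO per formula unit = 0.2000 × 40.304 = 8.061 g.
MgO wt% = 8.061 / 241.779 × 100 = 3.33%.

3.33 wt%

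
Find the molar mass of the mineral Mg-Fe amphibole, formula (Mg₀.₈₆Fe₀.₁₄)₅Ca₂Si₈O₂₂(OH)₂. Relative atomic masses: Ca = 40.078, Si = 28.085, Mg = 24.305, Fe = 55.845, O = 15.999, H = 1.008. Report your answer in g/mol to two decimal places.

M = 4.30×24.305 + 0.70×55.845 + 2×40.078 + 8×28.085 + 24×15.999 + 2×1.008

834.43 g/mol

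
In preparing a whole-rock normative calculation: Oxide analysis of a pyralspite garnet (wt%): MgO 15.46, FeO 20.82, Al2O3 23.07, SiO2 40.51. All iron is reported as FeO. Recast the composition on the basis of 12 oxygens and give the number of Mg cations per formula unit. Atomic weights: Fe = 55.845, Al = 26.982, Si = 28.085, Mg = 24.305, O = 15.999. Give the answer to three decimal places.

1.704 Mg apfu

15.46 wt% MgO ÷ 40.304 g/mol = 0.38358 mol, giving 0.38358 Mg and 0.38358 O.
20.82 wt% FeO ÷ 71.844 g/mol = 0.28979 mol, giving 0.28979 Fe and 0.28979 O.
23.07 wt% Al2O3 ÷ 101.961 g/mol = 0.22626 mol, giving 0.45252 Al and 0.67878 O.
40.51 wt% SiO2 ÷ 60.083 g/mol = 0.67423 mol, giving 0.67423 Si and 1.34846 O.
Oxygen sums to 2.70061; scaling by 12/2.70061 = 4.44344 puts the formula on 12 O.
Mg: 0.38358 × 4.44344 = 1.704 atoms per formula unit.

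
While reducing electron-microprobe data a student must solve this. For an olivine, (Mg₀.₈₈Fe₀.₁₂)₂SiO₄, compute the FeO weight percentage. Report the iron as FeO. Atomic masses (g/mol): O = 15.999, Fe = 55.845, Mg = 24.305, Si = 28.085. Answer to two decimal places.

Molar mass of (Mg₀.₈₈Fe₀.₁₂)₂SiO₄ = 1.76*24.305 + 0.24*55.845 + 1*28.085 + 4*15.999 = 148.261 g/mol.
Each formula unit contains 0.24 Fe, equivalent to 0.24/1 = 0.2400 mol FeO.
M(FeO) = 1×55.845 + 1×15.999 = 71.844 g/mol.
Mass of FeO per formula unit = 0.2400 × 71.844 = 17.243 g.
FeO wt% = 17.243 / 148.261 × 100 = 11.63%.

11.63 wt%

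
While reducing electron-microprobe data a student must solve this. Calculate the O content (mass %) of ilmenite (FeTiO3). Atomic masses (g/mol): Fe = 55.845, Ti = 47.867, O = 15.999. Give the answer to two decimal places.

31.64 mass %

Formula mass = 1*55.845 + 1*47.867 + 3*15.999 = 151.709 g/mol, of which 47.997 g is O.
So O makes up 47.997/151.709 = 0.3164 of the mass, i.e. 31.64%.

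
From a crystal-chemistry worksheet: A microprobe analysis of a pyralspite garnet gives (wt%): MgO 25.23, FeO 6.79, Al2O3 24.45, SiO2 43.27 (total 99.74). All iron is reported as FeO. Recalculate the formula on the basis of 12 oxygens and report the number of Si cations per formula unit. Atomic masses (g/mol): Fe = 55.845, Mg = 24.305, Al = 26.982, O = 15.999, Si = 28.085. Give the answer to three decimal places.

MgO (M=40.304): mol = 0.62599; Mg = 0.62599, O = 0.62599.
FeO (M=71.844): mol = 0.09451; Fe = 0.09451, O = 0.09451.
Al2O3 (M=101.961): mol = 0.23980; Al = 0.47960, O = 0.71940.
SiO2 (M=60.083): mol = 0.72017; Si = 0.72017, O = 1.44034.
ΣO = 2.88024; factor = 12/ΣO = 4.16632.
Si apfu = 0.72017 × 4.16632 = 3.000.

3.000 Si apfu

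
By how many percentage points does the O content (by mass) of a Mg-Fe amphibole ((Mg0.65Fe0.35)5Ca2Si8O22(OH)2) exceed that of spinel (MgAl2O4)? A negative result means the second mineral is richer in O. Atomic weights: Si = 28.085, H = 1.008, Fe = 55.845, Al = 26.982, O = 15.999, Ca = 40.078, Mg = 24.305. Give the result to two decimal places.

-0.72 percentage points

O in (Mg0.65Fe0.35)5Ca2Si8O22(OH)2: molar mass 867.548 g/mol; 24×15.999 = 383.976 g → 44.26 wt%.
O in MgAl2O4: molar mass 142.265 g/mol; 4×15.999 = 63.996 g → 44.98 wt%.
Difference = 44.26 − 44.98 = -0.72 percentage points.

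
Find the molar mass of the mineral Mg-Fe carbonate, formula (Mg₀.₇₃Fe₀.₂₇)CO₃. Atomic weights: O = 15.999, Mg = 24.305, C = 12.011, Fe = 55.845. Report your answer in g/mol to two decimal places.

M = 0.73(24.305) + 0.27(55.845) + 1(12.011) + 3(15.999)

92.83 g/mol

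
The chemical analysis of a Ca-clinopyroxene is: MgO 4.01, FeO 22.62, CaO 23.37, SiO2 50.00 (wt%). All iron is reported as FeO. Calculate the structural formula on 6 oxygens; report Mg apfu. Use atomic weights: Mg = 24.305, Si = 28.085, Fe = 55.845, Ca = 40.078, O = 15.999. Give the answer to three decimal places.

0.239 Mg apfu

MgO: 4.01/40.304 = 0.09949 mol → 0.09949 mol Mg, 0.09949 mol O.
FeO: 22.62/71.844 = 0.31485 mol → 0.31485 mol Fe, 0.31485 mol O.
CaO: 23.37/56.077 = 0.41675 mol → 0.41675 mol Ca, 0.41675 mol O.
SiO2: 50.00/60.083 = 0.83218 mol → 0.83218 mol Si, 1.66436 mol O.
Total oxygen = 2.49545 mol. Normalization factor = 6/2.49545 = 2.40438.
Mg per 6 O = 0.09949 × 2.40438 = 0.239.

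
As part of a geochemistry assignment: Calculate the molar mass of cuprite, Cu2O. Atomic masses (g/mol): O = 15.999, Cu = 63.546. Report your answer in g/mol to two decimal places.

M = 2×63.546 + 1×15.999

143.09 g/mol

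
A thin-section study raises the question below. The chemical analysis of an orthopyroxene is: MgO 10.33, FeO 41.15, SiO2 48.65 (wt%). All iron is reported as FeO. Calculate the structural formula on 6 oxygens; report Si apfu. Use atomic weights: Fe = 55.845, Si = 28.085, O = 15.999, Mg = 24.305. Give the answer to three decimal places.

MgO (M=40.304): mol = 0.25630; Mg = 0.25630, O = 0.25630.
FeO (M=71.844): mol = 0.57277; Fe = 0.57277, O = 0.57277.
SiO2 (M=60.083): mol = 0.80971; Si = 0.80971, O = 1.61942.
ΣO = 2.44849; factor = 6/ΣO = 2.45049.
Si apfu = 0.80971 × 2.45049 = 1.984.

1.984 Si apfu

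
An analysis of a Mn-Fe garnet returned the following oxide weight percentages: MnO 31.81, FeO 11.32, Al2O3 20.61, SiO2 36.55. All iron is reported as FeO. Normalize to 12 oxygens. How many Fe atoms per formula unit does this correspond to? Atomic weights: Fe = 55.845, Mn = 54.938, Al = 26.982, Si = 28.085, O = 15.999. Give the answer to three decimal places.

MnO (M=70.937): mol = 0.44843; Mn = 0.44843, O = 0.44843.
FeO (M=71.844): mol = 0.15756; Fe = 0.15756, O = 0.15756.
Al2O3 (M=101.961): mol = 0.20214; Al = 0.40428, O = 0.60642.
SiO2 (M=60.083): mol = 0.60833; Si = 0.60833, O = 1.21666.
ΣO = 2.42907; factor = 12/ΣO = 4.94016.
Fe apfu = 0.15756 × 4.94016 = 0.778.

0.778 Fe apfu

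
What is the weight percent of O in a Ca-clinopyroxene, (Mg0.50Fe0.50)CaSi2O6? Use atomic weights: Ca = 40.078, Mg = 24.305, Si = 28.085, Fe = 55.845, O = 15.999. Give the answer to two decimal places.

Formula mass = 0.50·24.305 + 0.50·55.845 + 1·40.078 + 2·28.085 + 6·15.999 = 232.317 g/mol, of which 95.994 g is O.
So O makes up 95.994/232.317 = 0.4132 of the mass, i.e. 41.32%.

41.32 mass %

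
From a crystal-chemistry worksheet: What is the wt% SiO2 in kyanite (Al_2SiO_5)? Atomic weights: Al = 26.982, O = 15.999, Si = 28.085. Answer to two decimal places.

37.08 wt%

M(Al_2SiO_5) = 162.044 g/mol; M(SiO2) = 60.083 g/mol.
Moles SiO2 per formula unit = 1 Si ÷ 1 = 1.0000.
SiO2 fraction = (1.0000 × 60.083) / 162.044 = 60.083/162.044 = 0.3708.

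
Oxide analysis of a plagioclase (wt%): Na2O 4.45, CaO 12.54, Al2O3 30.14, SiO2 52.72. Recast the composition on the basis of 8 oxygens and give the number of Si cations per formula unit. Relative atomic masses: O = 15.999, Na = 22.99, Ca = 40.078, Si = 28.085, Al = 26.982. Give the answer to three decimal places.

2.390 Si apfu

Na2O (M=61.979): mol = 0.07180; Na = 0.14360, O = 0.07180.
CaO (M=56.077): mol = 0.22362; Ca = 0.22362, O = 0.22362.
Al2O3 (M=101.961): mol = 0.29560; Al = 0.59120, O = 0.88680.
SiO2 (M=60.083): mol = 0.87745; Si = 0.87745, O = 1.75490.
ΣO = 2.93712; factor = 8/ΣO = 2.72376.
Si apfu = 0.87745 × 2.72376 = 2.390.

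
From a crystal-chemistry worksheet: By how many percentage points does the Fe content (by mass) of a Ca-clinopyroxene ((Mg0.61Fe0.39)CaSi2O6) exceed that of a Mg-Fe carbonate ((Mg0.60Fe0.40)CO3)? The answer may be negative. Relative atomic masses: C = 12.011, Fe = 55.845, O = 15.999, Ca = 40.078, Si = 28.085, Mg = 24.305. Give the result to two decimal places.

First mineral: 21.780 g Fe in 228.848 g formula = 9.52 wt% Fe.
Second mineral: 22.338 g Fe in 96.929 g formula = 23.05 wt% Fe.
9.52% − 23.05% gives a difference of -13.53 percentage points.

-13.53 percentage points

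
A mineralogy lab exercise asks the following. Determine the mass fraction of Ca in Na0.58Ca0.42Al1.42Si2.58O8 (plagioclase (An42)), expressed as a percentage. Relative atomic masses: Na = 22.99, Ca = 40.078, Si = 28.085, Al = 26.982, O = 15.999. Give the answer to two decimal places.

Molar mass of Na0.58Ca0.42Al1.42Si2.58O8: 0.58·22.99 + 0.42·40.078 + 1.42·26.982 + 2.58·28.085 + 8·15.999 = 268.933 g/mol.
Mass of Ca per formula unit: 0.42 × 40.078 = 16.833 g.
Weight fraction Ca = 16.833 / 268.933 = 0.0626.

6.26 mass %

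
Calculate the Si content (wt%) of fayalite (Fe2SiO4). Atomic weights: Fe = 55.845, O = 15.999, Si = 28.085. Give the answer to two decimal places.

Formula mass = 2·55.845 + 1·28.085 + 4·15.999 = 203.771 g/mol, of which 28.085 g is Si.
So Si makes up 28.085/203.771 = 0.1378 of the mass, i.e. 13.78%.

13.78 wt%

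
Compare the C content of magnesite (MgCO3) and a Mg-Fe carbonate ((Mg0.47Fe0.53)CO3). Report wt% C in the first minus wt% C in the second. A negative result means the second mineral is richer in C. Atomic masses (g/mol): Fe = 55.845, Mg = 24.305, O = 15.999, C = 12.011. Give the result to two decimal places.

First mineral: 12.011 g C in 84.313 g formula = 14.25 wt% C.
Second mineral: 12.011 g C in 101.029 g formula = 11.89 wt% C.
14.25% − 11.89% gives a difference of 2.36 percentage points.

2.36 percentage points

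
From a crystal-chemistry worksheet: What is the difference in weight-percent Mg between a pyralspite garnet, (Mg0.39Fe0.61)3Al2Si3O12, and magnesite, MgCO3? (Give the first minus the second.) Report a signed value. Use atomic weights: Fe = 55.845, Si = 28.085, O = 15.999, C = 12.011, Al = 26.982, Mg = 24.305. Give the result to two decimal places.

-22.66 percentage points

First mineral: 28.437 g Mg in 460.840 g formula = 6.17 wt% Mg.
Second mineral: 24.305 g Mg in 84.313 g formula = 28.83 wt% Mg.
6.17% − 28.83% gives a difference of -22.66 percentage points.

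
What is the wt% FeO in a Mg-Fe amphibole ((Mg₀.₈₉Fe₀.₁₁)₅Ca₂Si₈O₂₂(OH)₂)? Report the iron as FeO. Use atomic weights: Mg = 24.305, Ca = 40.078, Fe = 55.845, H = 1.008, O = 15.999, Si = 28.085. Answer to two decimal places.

Molar mass of (Mg₀.₈₉Fe₀.₁₁)₅Ca₂Si₈O₂₂(OH)₂ = 4.45×24.305 + 0.55×55.845 + 2×40.078 + 8×28.085 + 24×15.999 + 2×1.008 = 829.700 g/mol.
Each formula unit contains 0.55 Fe, equivalent to 0.55/1 = 0.5500 mol FeO.
M(FeO) = 1×55.845 + 1×15.999 = 71.844 g/mol.
Mass of FeO per formula unit = 0.5500 × 71.844 = 39.514 g.
FeO wt% = 39.514 / 829.700 × 100 = 4.76%.

4.76 wt%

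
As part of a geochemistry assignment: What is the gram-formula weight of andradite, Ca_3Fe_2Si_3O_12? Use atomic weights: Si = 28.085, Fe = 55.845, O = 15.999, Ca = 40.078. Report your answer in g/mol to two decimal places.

The formula mass is the sum 3×40.078 + 2×55.845 + 3×28.085 + 12×15.999.

508.17 g/mol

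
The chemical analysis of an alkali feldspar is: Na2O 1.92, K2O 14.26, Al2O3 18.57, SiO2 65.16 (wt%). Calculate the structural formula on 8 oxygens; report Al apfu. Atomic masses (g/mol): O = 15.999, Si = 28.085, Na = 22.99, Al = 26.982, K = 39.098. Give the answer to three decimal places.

1.006 Al apfu

1.92 wt% Na2O ÷ 61.979 g/mol = 0.03098 mol, giving 0.06196 Na and 0.03098 O.
14.26 wt% K2O ÷ 94.195 g/mol = 0.15139 mol, giving 0.30278 K and 0.15139 O.
18.57 wt% Al2O3 ÷ 101.961 g/mol = 0.18213 mol, giving 0.36426 Al and 0.54639 O.
65.16 wt% SiO2 ÷ 60.083 g/mol = 1.08450 mol, giving 1.08450 Si and 2.16900 O.
Oxygen sums to 2.89776; scaling by 8/2.89776 = 2.76075 puts the formula on 8 O.
Al: 0.36426 × 2.76075 = 1.006 atoms per formula unit.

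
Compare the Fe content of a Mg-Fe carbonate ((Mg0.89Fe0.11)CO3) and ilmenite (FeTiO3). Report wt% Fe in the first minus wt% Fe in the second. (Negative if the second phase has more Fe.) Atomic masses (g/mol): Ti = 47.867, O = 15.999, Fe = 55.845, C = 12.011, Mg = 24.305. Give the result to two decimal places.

M((Mg0.89Fe0.11)CO3) = 87.782 g/mol, so wt% Fe = 6.143/87.782 × 100 = 7.00%.
M(FeTiO3) = 151.709 g/mol, so wt% Fe = 55.845/151.709 × 100 = 36.81%.
7.00 − 36.81 = -29.81 pp.

-29.81 percentage points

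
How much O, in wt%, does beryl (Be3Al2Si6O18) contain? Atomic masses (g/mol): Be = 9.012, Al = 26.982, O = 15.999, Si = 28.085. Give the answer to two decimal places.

53.58 wt%

Formula mass = 3·9.012 + 2·26.982 + 6·28.085 + 18·15.999 = 537.492 g/mol, of which 287.982 g is O.
So O makes up 287.982/537.492 = 0.5358 of the mass, i.e. 53.58%.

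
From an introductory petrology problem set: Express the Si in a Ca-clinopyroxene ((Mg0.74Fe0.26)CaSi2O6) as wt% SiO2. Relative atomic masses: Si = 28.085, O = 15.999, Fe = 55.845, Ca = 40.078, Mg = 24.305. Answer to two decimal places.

53.47 wt%

Molar mass of (Mg0.74Fe0.26)CaSi2O6 = 0.74×24.305 + 0.26×55.845 + 1×40.078 + 2×28.085 + 6×15.999 = 224.747 g/mol.
Each formula unit contains 2 Si, equivalent to 2/1 = 2.0000 mol SiO2.
M(SiO2) = 1×28.085 + 2×15.999 = 60.083 g/mol.
Mass of SiO2 per formula unit = 2.0000 × 60.083 = 120.166 g.
SiO2 wt% = 120.166 / 224.747 × 100 = 53.47%.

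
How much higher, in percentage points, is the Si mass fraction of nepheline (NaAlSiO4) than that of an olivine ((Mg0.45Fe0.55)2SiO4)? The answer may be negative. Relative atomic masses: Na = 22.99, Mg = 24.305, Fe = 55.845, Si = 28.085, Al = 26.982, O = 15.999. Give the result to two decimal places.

3.76 percentage points

First mineral: 28.085 g Si in 142.053 g formula = 19.77 wt% Si.
Second mineral: 28.085 g Si in 175.385 g formula = 16.01 wt% Si.
19.77% − 16.01% gives a difference of 3.76 percentage points.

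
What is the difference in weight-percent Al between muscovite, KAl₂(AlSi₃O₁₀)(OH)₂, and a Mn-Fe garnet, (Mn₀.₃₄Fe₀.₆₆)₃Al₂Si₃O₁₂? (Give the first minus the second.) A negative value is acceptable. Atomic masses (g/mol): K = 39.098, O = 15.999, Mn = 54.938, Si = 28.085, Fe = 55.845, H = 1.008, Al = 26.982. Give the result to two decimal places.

9.46 percentage points

M(KAl₂(AlSi₃O₁₀)(OH)₂) = 398.303 g/mol, so wt% Al = 80.946/398.303 × 100 = 20.32%.
M((Mn₀.₃₄Fe₀.₆₆)₃Al₂Si₃O₁₂) = 496.817 g/mol, so wt% Al = 53.964/496.817 × 100 = 10.86%.
20.32 − 10.86 = 9.46 pp.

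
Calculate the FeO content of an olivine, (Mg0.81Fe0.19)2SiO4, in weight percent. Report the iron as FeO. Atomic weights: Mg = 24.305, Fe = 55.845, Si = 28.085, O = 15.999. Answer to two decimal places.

17.88 wt%

Formula mass = 152.676 g/mol.
0.38 Fe → 0.3800 mol FeO per formula unit; M(FeO) = 71.844, so FeO mass = 27.301 g.
27.301/152.676 × 100 = 17.88 wt%.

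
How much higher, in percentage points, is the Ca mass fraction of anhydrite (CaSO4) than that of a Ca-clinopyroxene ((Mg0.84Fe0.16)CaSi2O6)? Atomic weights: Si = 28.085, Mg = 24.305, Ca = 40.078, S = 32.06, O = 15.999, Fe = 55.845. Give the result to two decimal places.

11.35 percentage points

M(CaSO4) = 136.134 g/mol, so wt% Ca = 40.078/136.134 × 100 = 29.44%.
M((Mg0.84Fe0.16)CaSi2O6) = 221.593 g/mol, so wt% Ca = 40.078/221.593 × 100 = 18.09%.
29.44 − 18.09 = 11.35 pp.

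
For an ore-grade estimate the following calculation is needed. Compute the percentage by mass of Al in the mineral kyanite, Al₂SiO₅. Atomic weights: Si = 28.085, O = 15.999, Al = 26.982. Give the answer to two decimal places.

Formula mass = 2*26.982 + 1*28.085 + 5*15.999 = 162.044 g/mol, of which 53.964 g is Al.
So Al makes up 53.964/162.044 = 0.3330 of the mass, i.e. 33.30%.

33.30 wt%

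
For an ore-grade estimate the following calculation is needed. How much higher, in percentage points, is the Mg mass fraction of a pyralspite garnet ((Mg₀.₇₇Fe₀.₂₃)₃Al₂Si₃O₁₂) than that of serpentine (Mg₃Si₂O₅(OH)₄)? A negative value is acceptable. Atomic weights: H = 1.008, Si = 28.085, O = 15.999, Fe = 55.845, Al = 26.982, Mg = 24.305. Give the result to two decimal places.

First mineral: 56.145 g Mg in 424.885 g formula = 13.21 wt% Mg.
Second mineral: 72.915 g Mg in 277.108 g formula = 26.31 wt% Mg.
13.21% − 26.31% gives a difference of -13.10 percentage points.

-13.10 percentage points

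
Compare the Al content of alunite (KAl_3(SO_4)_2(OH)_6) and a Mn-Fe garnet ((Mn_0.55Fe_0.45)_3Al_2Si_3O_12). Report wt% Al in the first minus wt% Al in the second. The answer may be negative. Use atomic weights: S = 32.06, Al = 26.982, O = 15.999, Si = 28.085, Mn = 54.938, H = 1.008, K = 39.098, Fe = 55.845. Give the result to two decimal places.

Al in KAl_3(SO_4)_2(OH)_6: molar mass 414.198 g/mol; 3×26.982 = 80.946 g → 19.54 wt%.
Al in (Mn_0.55Fe_0.45)_3Al_2Si_3O_12: molar mass 496.245 g/mol; 2×26.982 = 53.964 g → 10.87 wt%.
Difference = 19.54 − 10.87 = 8.67 percentage points.

8.67 percentage points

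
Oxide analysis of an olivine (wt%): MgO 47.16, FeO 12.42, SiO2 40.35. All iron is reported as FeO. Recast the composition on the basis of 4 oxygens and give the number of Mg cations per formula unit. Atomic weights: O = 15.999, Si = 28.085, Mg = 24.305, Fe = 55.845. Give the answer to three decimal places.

MgO: 47.16/40.304 = 1.17011 mol → 1.17011 mol Mg, 1.17011 mol O.
FeO: 12.42/71.844 = 0.17287 mol → 0.17287 mol Fe, 0.17287 mol O.
SiO2: 40.35/60.083 = 0.67157 mol → 0.67157 mol Si, 1.34314 mol O.
Total oxygen = 2.68612 mol. Normalization factor = 4/2.68612 = 1.48914.
Mg per 4 O = 1.17011 × 1.48914 = 1.742.

1.742 Mg apfu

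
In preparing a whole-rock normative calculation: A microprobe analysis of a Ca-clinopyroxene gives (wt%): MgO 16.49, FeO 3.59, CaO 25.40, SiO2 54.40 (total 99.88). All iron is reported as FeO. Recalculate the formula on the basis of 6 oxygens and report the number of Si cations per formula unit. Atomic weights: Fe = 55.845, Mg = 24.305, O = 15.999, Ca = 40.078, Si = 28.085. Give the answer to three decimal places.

1.995 Si apfu

MgO: 16.49/40.304 = 0.40914 mol → 0.40914 mol Mg, 0.40914 mol O.
FeO: 3.59/71.844 = 0.04997 mol → 0.04997 mol Fe, 0.04997 mol O.
CaO: 25.40/56.077 = 0.45295 mol → 0.45295 mol Ca, 0.45295 mol O.
SiO2: 54.40/60.083 = 0.90541 mol → 0.90541 mol Si, 1.81082 mol O.
Total oxygen = 2.72288 mol. Normalization factor = 6/2.72288 = 2.20355.
Si per 6 O = 0.90541 × 2.20355 = 1.995.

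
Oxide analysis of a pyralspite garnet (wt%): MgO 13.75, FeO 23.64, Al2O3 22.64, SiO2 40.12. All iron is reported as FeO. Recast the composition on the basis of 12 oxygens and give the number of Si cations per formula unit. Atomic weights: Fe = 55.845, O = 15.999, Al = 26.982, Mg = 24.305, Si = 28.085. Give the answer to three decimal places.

13.75 wt% MgO ÷ 40.304 g/mol = 0.34116 mol, giving 0.34116 Mg and 0.34116 O.
23.64 wt% FeO ÷ 71.844 g/mol = 0.32905 mol, giving 0.32905 Fe and 0.32905 O.
22.64 wt% Al2O3 ÷ 101.961 g/mol = 0.22205 mol, giving 0.44410 Al and 0.66615 O.
40.12 wt% SiO2 ÷ 60.083 g/mol = 0.66774 mol, giving 0.66774 Si and 1.33548 O.
Oxygen sums to 2.67184; scaling by 12/2.67184 = 4.49129 puts the formula on 12 O.
Si: 0.66774 × 4.49129 = 2.999 atoms per formula unit.

2.999 Si apfu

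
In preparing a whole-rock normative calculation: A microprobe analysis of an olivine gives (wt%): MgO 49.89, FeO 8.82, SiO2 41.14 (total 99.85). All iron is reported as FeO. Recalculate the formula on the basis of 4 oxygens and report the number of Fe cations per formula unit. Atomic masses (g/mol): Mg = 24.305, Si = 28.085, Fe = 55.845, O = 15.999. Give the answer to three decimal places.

0.180 Fe apfu

MgO (M=40.304): mol = 1.23784; Mg = 1.23784, O = 1.23784.
FeO (M=71.844): mol = 0.12277; Fe = 0.12277, O = 0.12277.
SiO2 (M=60.083): mol = 0.68472; Si = 0.68472, O = 1.36944.
ΣO = 2.73005; factor = 4/ΣO = 1.46517.
Fe apfu = 0.12277 × 1.46517 = 0.180.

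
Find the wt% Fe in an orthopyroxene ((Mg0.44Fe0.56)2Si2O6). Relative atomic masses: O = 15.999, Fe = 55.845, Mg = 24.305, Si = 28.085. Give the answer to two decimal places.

26.49 weight percent

Molar mass of (Mg0.44Fe0.56)2Si2O6: 0.88·24.305 + 1.12·55.845 + 2·28.085 + 6·15.999 = 236.099 g/mol.
Mass of Fe per formula unit: 1.12 × 55.845 = 62.546 g.
Weight fraction Fe = 62.546 / 236.099 = 0.2649.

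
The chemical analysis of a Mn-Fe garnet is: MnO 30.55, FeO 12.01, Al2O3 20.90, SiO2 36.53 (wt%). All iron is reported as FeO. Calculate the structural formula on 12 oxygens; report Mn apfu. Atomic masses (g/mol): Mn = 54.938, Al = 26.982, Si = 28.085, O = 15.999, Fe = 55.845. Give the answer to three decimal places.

30.55 wt% MnO ÷ 70.937 g/mol = 0.43066 mol, giving 0.43066 Mn and 0.43066 O.
12.01 wt% FeO ÷ 71.844 g/mol = 0.16717 mol, giving 0.16717 Fe and 0.16717 O.
20.90 wt% Al2O3 ÷ 101.961 g/mol = 0.20498 mol, giving 0.40996 Al and 0.61494 O.
36.53 wt% SiO2 ÷ 60.083 g/mol = 0.60799 mol, giving 0.60799 Si and 1.21598 O.
Oxygen sums to 2.42875; scaling by 12/2.42875 = 4.94081 puts the formula on 12 O.
Mn: 0.43066 × 4.94081 = 2.128 atoms per formula unit.

2.128 Mn apfu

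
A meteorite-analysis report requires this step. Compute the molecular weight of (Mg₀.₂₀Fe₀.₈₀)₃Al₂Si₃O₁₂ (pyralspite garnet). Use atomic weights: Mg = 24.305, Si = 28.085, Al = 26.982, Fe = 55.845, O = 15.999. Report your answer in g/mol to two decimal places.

478.82 g/mol

Mg: 0.60 × 24.305 = 14.5830
Fe: 2.40 × 55.845 = 134.0280
Al: 2 × 26.982 = 53.9640
Si: 3 × 28.085 = 84.2550
O: 12 × 15.999 = 191.9880
Summing the contributions gives the formula mass.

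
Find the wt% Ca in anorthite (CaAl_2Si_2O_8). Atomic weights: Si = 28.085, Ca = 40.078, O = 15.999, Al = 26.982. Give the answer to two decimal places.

Formula mass = 1*40.078 + 2*26.982 + 2*28.085 + 8*15.999 = 278.204 g/mol, of which 40.078 g is Ca.
So Ca makes up 40.078/278.204 = 0.1441 of the mass, i.e. 14.41%.

14.41 weight percent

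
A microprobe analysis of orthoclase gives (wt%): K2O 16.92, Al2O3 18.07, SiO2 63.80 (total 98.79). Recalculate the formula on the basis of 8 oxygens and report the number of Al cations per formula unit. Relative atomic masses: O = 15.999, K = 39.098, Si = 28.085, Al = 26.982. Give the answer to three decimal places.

1.000 Al apfu

K2O: 16.92/94.195 = 0.17963 mol → 0.35926 mol K, 0.17963 mol O.
Al2O3: 18.07/101.961 = 0.17722 mol → 0.35444 mol Al, 0.53166 mol O.
SiO2: 63.80/60.083 = 1.06186 mol → 1.06186 mol Si, 2.12372 mol O.
Total oxygen = 2.83501 mol. Normalization factor = 8/2.83501 = 2.82186.
Al per 8 O = 0.35444 × 2.82186 = 1.000.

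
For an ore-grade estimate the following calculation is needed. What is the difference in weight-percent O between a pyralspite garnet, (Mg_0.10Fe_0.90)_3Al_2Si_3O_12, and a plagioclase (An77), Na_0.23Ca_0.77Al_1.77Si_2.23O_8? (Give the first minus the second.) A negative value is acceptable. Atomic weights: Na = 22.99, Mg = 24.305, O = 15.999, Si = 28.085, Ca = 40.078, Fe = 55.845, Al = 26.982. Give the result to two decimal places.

O in (Mg_0.10Fe_0.90)_3Al_2Si_3O_12: molar mass 488.280 g/mol; 12×15.999 = 191.988 g → 39.32 wt%.
O in Na_0.23Ca_0.77Al_1.77Si_2.23O_8: molar mass 274.527 g/mol; 8×15.999 = 127.992 g → 46.62 wt%.
Difference = 39.32 − 46.62 = -7.30 percentage points.

-7.30 percentage points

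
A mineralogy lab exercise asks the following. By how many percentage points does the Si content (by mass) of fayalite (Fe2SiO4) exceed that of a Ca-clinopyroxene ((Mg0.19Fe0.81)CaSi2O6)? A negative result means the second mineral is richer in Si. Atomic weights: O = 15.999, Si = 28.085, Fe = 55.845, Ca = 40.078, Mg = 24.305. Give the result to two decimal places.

First mineral: 28.085 g Si in 203.771 g formula = 13.78 wt% Si.
Second mineral: 56.170 g Si in 242.094 g formula = 23.20 wt% Si.
13.78% − 23.20% gives a difference of -9.42 percentage points.

-9.42 percentage points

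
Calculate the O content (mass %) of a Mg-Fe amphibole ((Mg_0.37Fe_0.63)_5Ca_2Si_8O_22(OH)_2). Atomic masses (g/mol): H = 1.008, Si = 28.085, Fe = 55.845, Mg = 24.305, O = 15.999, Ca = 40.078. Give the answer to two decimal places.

Formula mass = 1.85*24.305 + 3.15*55.845 + 2*40.078 + 8*28.085 + 24*15.999 + 2*1.008 = 911.704 g/mol, of which 383.976 g is O.
So O makes up 383.976/911.704 = 0.4212 of the mass, i.e. 42.12%.

42.12 mass %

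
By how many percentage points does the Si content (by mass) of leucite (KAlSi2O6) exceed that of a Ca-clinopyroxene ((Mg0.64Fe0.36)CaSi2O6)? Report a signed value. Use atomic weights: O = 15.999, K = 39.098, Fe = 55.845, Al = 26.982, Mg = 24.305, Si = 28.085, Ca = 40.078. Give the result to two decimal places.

M(KAlSi2O6) = 218.244 g/mol, so wt% Si = 56.170/218.244 × 100 = 25.74%.
M((Mg0.64Fe0.36)CaSi2O6) = 227.901 g/mol, so wt% Si = 56.170/227.901 × 100 = 24.65%.
25.74 − 24.65 = 1.09 pp.

1.09 percentage points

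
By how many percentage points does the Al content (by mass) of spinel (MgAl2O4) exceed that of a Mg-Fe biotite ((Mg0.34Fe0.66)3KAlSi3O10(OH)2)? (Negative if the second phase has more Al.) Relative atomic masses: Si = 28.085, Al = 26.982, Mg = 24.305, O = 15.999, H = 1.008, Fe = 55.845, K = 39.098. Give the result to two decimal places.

First mineral: 53.964 g Al in 142.265 g formula = 37.93 wt% Al.
Second mineral: 26.982 g Al in 479.703 g formula = 5.62 wt% Al.
37.93% − 5.62% gives a difference of 32.31 percentage points.

32.31 percentage points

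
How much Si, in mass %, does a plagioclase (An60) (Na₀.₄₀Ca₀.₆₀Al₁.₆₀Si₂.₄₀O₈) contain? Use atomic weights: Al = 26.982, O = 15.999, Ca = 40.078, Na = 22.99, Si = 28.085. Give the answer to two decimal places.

24.80 mass %

Formula mass = 0.40*22.99 + 0.60*40.078 + 1.60*26.982 + 2.40*28.085 + 8*15.999 = 271.810 g/mol, of which 67.404 g is Si.
So Si makes up 67.404/271.810 = 0.2480 of the mass, i.e. 24.80%.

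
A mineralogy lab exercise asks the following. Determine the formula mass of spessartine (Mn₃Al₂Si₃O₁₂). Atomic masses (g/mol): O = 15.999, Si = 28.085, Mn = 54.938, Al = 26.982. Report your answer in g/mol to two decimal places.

Mn: 3 × 54.938 = 164.8140
Al: 2 × 26.982 = 53.9640
Si: 3 × 28.085 = 84.2550
O: 12 × 15.999 = 191.9880
Summing the contributions gives the formula mass.

495.02 g/mol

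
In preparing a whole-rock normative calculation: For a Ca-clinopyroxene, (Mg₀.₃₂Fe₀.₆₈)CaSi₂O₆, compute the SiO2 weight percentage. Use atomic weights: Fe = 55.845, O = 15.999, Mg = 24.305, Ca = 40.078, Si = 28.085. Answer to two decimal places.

50.49 wt%

Formula mass = 237.994 g/mol.
2 Si → 2.0000 mol SiO2 per formula unit; M(SiO2) = 60.083, so SiO2 mass = 120.166 g.
120.166/237.994 × 100 = 50.49 wt%.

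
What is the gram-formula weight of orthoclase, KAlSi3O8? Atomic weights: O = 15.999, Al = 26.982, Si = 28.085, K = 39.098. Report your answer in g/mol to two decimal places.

278.33 g/mol

M = 1(39.098) + 1(26.982) + 3(28.085) + 8(15.999)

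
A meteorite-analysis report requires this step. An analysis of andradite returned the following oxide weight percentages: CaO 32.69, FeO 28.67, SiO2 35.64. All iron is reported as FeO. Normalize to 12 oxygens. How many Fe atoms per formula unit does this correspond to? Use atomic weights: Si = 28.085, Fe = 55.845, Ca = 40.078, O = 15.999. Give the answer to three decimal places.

2.208 Fe apfu

CaO (M=56.077): mol = 0.58295; Ca = 0.58295, O = 0.58295.
FeO (M=71.844): mol = 0.39906; Fe = 0.39906, O = 0.39906.
SiO2 (M=60.083): mol = 0.59318; Si = 0.59318, O = 1.18636.
ΣO = 2.16837; factor = 12/ΣO = 5.53411.
Fe apfu = 0.39906 × 5.53411 = 2.208.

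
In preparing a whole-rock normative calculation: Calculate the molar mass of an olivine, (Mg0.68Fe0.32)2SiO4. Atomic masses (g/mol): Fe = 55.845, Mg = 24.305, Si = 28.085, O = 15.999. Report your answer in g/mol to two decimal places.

160.88 g/mol

The formula mass is the sum 1.36×24.305 + 0.64×55.845 + 1×28.085 + 4×15.999.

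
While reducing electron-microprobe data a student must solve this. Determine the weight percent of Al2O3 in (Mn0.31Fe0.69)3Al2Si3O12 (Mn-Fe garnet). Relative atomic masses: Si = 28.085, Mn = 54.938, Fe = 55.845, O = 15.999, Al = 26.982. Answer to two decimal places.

20.52 wt%

Formula mass = 496.898 g/mol.
2 Al → 1.0000 mol Al2O3 per formula unit; M(Al2O3) = 101.961, so Al2O3 mass = 101.961 g.
101.961/496.898 × 100 = 20.52 wt%.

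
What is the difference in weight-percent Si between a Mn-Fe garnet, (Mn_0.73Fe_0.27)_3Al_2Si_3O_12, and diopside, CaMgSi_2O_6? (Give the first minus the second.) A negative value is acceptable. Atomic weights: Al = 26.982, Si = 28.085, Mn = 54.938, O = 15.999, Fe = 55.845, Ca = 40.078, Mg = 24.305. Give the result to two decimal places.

Si in (Mn_0.73Fe_0.27)_3Al_2Si_3O_12: molar mass 495.756 g/mol; 3×28.085 = 84.255 g → 17.00 wt%.
Si in CaMgSi_2O_6: molar mass 216.547 g/mol; 2×28.085 = 56.170 g → 25.94 wt%.
Difference = 17.00 − 25.94 = -8.94 percentage points.

-8.94 percentage points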